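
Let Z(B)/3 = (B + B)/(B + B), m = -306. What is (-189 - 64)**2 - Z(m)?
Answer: 64006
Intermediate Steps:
Z(B) = 3 (Z(B) = 3*((B + B)/(B + B)) = 3*((2*B)/((2*B))) = 3*((2*B)*(1/(2*B))) = 3*1 = 3)
(-189 - 64)**2 - Z(m) = (-189 - 64)**2 - 1*3 = (-253)**2 - 3 = 64009 - 3 = 64006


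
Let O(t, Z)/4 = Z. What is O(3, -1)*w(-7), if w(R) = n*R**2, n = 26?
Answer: -5096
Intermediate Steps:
O(t, Z) = 4*Z
w(R) = 26*R**2
O(3, -1)*w(-7) = (4*(-1))*(26*(-7)**2) = -104*49 = -4*1274 = -5096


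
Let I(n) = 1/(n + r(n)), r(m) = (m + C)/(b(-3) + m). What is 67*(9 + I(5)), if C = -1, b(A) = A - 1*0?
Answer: 4288/7 ≈ 612.57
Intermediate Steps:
b(A) = A (b(A) = A + 0 = A)
r(m) = (-1 + m)/(-3 + m) (r(m) = (m - 1)/(-3 + m) = (-1 + m)/(-3 + m))
I(n) = 1/(n + (-1 + n)/(-3 + n))
67*(9 + I(5)) = 67*(9 + (-3 + 5)/(-1 + 5 + 5*(-3 + 5))) = 67*(9 + 2/(-1 + 5 + 5*2)) = 67*(9 + 2/(-1 + 5 + 10)) = 67*(9 + 2/14) = 67*(9 + (1/14)*2) = 67*(9 + ⅐) = 67*(64/7) = 4288/7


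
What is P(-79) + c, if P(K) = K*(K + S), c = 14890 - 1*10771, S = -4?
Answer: 10676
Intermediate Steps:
c = 4119 (c = 14890 - 10771 = 4119)
P(K) = K*(-4 + K) (P(K) = K*(K - 4) = K*(-4 + K))
P(-79) + c = -79*(-4 - 79) + 4119 = -79*(-83) + 4119 = 6557 + 4119 = 10676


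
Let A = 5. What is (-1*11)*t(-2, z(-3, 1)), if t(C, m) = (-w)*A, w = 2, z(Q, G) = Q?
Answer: 110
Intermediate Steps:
t(C, m) = -10 (t(C, m) = -1*2*5 = -2*5 = -10)
(-1*11)*t(-2, z(-3, 1)) = -1*11*(-10) = -11*(-10) = 110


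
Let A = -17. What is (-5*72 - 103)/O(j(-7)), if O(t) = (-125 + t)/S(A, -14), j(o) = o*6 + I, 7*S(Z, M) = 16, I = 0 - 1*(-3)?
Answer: 1852/287 ≈ 6.4530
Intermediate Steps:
I = 3 (I = 0 + 3 = 3)
S(Z, M) = 16/7 (S(Z, M) = (⅐)*16 = 16/7)
j(o) = 3 + 6*o (j(o) = o*6 + 3 = 6*o + 3 = 3 + 6*o)
O(t) = -875/16 + 7*t/16 (O(t) = (-125 + t)/(16/7) = (-125 + t)*(7/16) = -875/16 + 7*t/16)
(-5*72 - 103)/O(j(-7)) = (-5*72 - 103)/(-875/16 + 7*(3 + 6*(-7))/16) = (-360 - 103)/(-875/16 + 7*(3 - 42)/16) = -463/(-875/16 + (7/16)*(-39)) = -463/(-875/16 - 273/16) = -463/(-287/4) = -463*(-4/287) = 1852/287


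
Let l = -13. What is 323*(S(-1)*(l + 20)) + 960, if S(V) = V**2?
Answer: 3221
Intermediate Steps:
323*(S(-1)*(l + 20)) + 960 = 323*((-1)**2*(-13 + 20)) + 960 = 323*(1*7) + 960 = 323*7 + 960 = 2261 + 960 = 3221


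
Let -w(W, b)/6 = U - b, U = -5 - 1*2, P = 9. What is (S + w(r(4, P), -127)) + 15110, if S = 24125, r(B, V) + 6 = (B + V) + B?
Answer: 38515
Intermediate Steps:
U = -7 (U = -5 - 2 = -7)
r(B, V) = -6 + V + 2*B (r(B, V) = -6 + ((B + V) + B) = -6 + (V + 2*B) = -6 + V + 2*B)
w(W, b) = 42 + 6*b (w(W, b) = -6*(-7 - b) = 42 + 6*b)
(S + w(r(4, P), -127)) + 15110 = (24125 + (42 + 6*(-127))) + 15110 = (24125 + (42 - 762)) + 15110 = (24125 - 720) + 15110 = 23405 + 15110 = 38515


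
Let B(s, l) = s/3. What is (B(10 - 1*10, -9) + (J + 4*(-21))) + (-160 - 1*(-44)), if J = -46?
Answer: -246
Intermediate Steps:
B(s, l) = s/3 (B(s, l) = s*(⅓) = s/3)
(B(10 - 1*10, -9) + (J + 4*(-21))) + (-160 - 1*(-44)) = ((10 - 1*10)/3 + (-46 + 4*(-21))) + (-160 - 1*(-44)) = ((10 - 10)/3 + (-46 - 84)) + (-160 + 44) = ((⅓)*0 - 130) - 116 = (0 - 130) - 116 = -130 - 116 = -246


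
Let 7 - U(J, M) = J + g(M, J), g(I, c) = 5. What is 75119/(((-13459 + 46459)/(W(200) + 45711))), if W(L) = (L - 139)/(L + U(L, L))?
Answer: 624737407/6000 ≈ 1.0412e+5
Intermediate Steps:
U(J, M) = 2 - J (U(J, M) = 7 - (J + 5) = 7 - (5 + J) = 7 + (-5 - J) = 2 - J)
W(L) = -139/2 + L/2 (W(L) = (L - 139)/(L + (2 - L)) = (-139 + L)/2 = (-139 + L)*(1/2) = -139/2 + L/2)
75119/(((-13459 + 46459)/(W(200) + 45711))) = 75119/(((-13459 + 46459)/((-139/2 + (1/2)*200) + 45711))) = 75119/((33000/((-139/2 + 100) + 45711))) = 75119/((33000/(61/2 + 45711))) = 75119/((33000/(91483/2))) = 75119/((33000*(2/91483))) = 75119/(66000/91483) = 75119*(91483/66000) = 624737407/6000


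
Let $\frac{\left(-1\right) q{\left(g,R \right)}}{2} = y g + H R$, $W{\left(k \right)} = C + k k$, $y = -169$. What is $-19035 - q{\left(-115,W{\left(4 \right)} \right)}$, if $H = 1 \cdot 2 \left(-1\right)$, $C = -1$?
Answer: $19775$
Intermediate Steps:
$H = -2$ ($H = 2 \left(-1\right) = -2$)
$W{\left(k \right)} = -1 + k^{2}$ ($W{\left(k \right)} = -1 + k k = -1 + k^{2}$)
$q{\left(g,R \right)} = 4 R + 338 g$ ($q{\left(g,R \right)} = - 2 \left(- 169 g - 2 R\right) = 4 R + 338 g$)
$-19035 - q{\left(-115,W{\left(4 \right)} \right)} = -19035 - \left(4 \left(-1 + 4^{2}\right) + 338 \left(-115\right)\right) = -19035 - \left(4 \left(-1 + 16\right) - 38870\right) = -19035 - \left(4 \cdot 15 - 38870\right) = -19035 - \left(60 - 38870\right) = -19035 - -38810 = -19035 + 38810 = 19775$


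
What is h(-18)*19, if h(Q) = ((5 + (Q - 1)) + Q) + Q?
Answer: -950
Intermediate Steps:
h(Q) = 4 + 3*Q (h(Q) = ((5 + (-1 + Q)) + Q) + Q = ((4 + Q) + Q) + Q = (4 + 2*Q) + Q = 4 + 3*Q)
h(-18)*19 = (4 + 3*(-18))*19 = (4 - 54)*19 = -50*19 = -950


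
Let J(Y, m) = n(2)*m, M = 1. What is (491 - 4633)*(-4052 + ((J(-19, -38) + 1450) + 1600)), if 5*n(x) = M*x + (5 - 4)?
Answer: 21223608/5 ≈ 4.2447e+6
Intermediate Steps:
n(x) = 1/5 + x/5 (n(x) = (1*x + (5 - 4))/5 = (x + 1)/5 = (1 + x)/5 = 1/5 + x/5)
J(Y, m) = 3*m/5 (J(Y, m) = (1/5 + (1/5)*2)*m = (1/5 + 2/5)*m = 3*m/5)
(491 - 4633)*(-4052 + ((J(-19, -38) + 1450) + 1600)) = (491 - 4633)*(-4052 + (((3/5)*(-38) + 1450) + 1600)) = -4142*(-4052 + ((-114/5 + 1450) + 1600)) = -4142*(-4052 + (7136/5 + 1600)) = -4142*(-4052 + 15136/5) = -4142*(-5124/5) = 21223608/5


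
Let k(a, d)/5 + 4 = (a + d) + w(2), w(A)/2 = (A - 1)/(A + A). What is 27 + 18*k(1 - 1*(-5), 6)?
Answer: 792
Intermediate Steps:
w(A) = (-1 + A)/A (w(A) = 2*((A - 1)/(A + A)) = 2*((-1 + A)/((2*A))) = 2*((-1 + A)*(1/(2*A))) = 2*((-1 + A)/(2*A)) = (-1 + A)/A)
k(a, d) = -35/2 + 5*a + 5*d (k(a, d) = -20 + 5*((a + d) + (-1 + 2)/2) = -20 + 5*((a + d) + (½)*1) = -20 + 5*((a + d) + ½) = -20 + 5*(½ + a + d) = -20 + (5/2 + 5*a + 5*d) = -35/2 + 5*a + 5*d)
27 + 18*k(1 - 1*(-5), 6) = 27 + 18*(-35/2 + 5*(1 - 1*(-5)) + 5*6) = 27 + 18*(-35/2 + 5*(1 + 5) + 30) = 27 + 18*(-35/2 + 5*6 + 30) = 27 + 18*(-35/2 + 30 + 30) = 27 + 18*(85/2) = 27 + 765 = 792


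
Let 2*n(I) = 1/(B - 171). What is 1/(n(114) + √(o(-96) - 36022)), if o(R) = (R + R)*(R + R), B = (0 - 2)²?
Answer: 334/93930151 + 111556*√842/93930151 ≈ 0.034466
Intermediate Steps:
B = 4 (B = (-2)² = 4)
o(R) = 4*R² (o(R) = (2*R)*(2*R) = 4*R²)
n(I) = -1/334 (n(I) = 1/(2*(4 - 171)) = (½)/(-167) = (½)*(-1/167) = -1/334)
1/(n(114) + √(o(-96) - 36022)) = 1/(-1/334 + √(4*(-96)² - 36022)) = 1/(-1/334 + √(4*9216 - 36022)) = 1/(-1/334 + √(36864 - 36022)) = 1/(-1/334 + √842)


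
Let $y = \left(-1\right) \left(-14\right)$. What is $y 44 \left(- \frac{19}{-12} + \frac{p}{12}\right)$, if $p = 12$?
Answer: $\frac{4774}{3} \approx 1591.3$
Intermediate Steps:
$y = 14$
$y 44 \left(- \frac{19}{-12} + \frac{p}{12}\right) = 14 \cdot 44 \left(- \frac{19}{-12} + \frac{12}{12}\right) = 616 \left(\left(-19\right) \left(- \frac{1}{12}\right) + 12 \cdot \frac{1}{12}\right) = 616 \left(\frac{19}{12} + 1\right) = 616 \cdot \frac{31}{12} = \frac{4774}{3}$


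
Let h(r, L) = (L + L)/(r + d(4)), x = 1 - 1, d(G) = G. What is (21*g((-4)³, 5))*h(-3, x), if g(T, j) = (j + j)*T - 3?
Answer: 0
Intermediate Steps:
g(T, j) = -3 + 2*T*j (g(T, j) = (2*j)*T - 3 = 2*T*j - 3 = -3 + 2*T*j)
x = 0
h(r, L) = 2*L/(4 + r) (h(r, L) = (L + L)/(r + 4) = (2*L)/(4 + r) = 2*L/(4 + r))
(21*g((-4)³, 5))*h(-3, x) = (21*(-3 + 2*(-4)³*5))*(2*0/(4 - 3)) = (21*(-3 + 2*(-64)*5))*(2*0/1) = (21*(-3 - 640))*(2*0*1) = (21*(-643))*0 = -13503*0 = 0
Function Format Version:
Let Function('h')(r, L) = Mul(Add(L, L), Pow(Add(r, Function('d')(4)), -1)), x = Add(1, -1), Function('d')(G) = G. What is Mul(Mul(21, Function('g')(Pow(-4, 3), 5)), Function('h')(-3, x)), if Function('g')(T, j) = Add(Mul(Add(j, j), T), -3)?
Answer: 0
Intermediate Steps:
Function('g')(T, j) = Add(-3, Mul(2, T, j)) (Function('g')(T, j) = Add(Mul(Mul(2, j), T), -3) = Add(Mul(2, T, j), -3) = Add(-3, Mul(2, T, j)))
x = 0
Function('h')(r, L) = Mul(2, L, Pow(Add(4, r), -1)) (Function('h')(r, L) = Mul(Add(L, L), Pow(Add(r, 4), -1)) = Mul(Mul(2, L), Pow(Add(4, r), -1)) = Mul(2, L, Pow(Add(4, r), -1)))
Mul(Mul(21, Function('g')(Pow(-4, 3), 5)), Function('h')(-3, x)) = Mul(Mul(21, Add(-3, Mul(2, Pow(-4, 3), 5))), Mul(2, 0, Pow(Add(4, -3), -1))) = Mul(Mul(21, Add(-3, Mul(2, -64, 5))), Mul(2, 0, Pow(1, -1))) = Mul(Mul(21, Add(-3, -640)), Mul(2, 0, 1)) = Mul(Mul(21, -643), 0) = Mul(-13503, 0) = 0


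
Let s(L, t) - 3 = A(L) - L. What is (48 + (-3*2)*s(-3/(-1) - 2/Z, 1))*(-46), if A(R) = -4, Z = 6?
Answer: -3220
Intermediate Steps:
s(L, t) = -1 - L (s(L, t) = 3 + (-4 - L) = -1 - L)
(48 + (-3*2)*s(-3/(-1) - 2/Z, 1))*(-46) = (48 + (-3*2)*(-1 - (-3/(-1) - 2/6)))*(-46) = (48 - 6*(-1 - (-3*(-1) - 2*1/6)))*(-46) = (48 - 6*(-1 - (3 - 1/3)))*(-46) = (48 - 6*(-1 - 1*8/3))*(-46) = (48 - 6*(-1 - 8/3))*(-46) = (48 - 6*(-11/3))*(-46) = (48 + 22)*(-46) = 70*(-46) = -3220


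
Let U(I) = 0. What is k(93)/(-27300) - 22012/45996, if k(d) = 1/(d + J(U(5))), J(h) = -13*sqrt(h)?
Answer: -4657192733/9731603700 ≈ -0.47856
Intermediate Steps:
k(d) = 1/d (k(d) = 1/(d - 13*sqrt(0)) = 1/(d - 13*0) = 1/(d + 0) = 1/d)
k(93)/(-27300) - 22012/45996 = 1/(93*(-27300)) - 22012/45996 = (1/93)*(-1/27300) - 22012*1/45996 = -1/2538900 - 5503/11499 = -4657192733/9731603700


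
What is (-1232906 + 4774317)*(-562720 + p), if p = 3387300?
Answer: 10002998682380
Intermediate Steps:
(-1232906 + 4774317)*(-562720 + p) = (-1232906 + 4774317)*(-562720 + 3387300) = 3541411*2824580 = 10002998682380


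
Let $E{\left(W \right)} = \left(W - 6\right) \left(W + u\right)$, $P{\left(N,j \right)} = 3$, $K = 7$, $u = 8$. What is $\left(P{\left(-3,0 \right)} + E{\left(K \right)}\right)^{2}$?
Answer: $324$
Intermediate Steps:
$E{\left(W \right)} = \left(-6 + W\right) \left(8 + W\right)$ ($E{\left(W \right)} = \left(W - 6\right) \left(W + 8\right) = \left(-6 + W\right) \left(8 + W\right)$)
$\left(P{\left(-3,0 \right)} + E{\left(K \right)}\right)^{2} = \left(3 + \left(-48 + 7^{2} + 2 \cdot 7\right)\right)^{2} = \left(3 + \left(-48 + 49 + 14\right)\right)^{2} = \left(3 + 15\right)^{2} = 18^{2} = 324$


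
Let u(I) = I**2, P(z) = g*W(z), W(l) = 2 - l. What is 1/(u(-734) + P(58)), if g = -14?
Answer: 1/539540 ≈ 1.8534e-6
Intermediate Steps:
P(z) = -28 + 14*z (P(z) = -14*(2 - z) = -28 + 14*z)
1/(u(-734) + P(58)) = 1/((-734)**2 + (-28 + 14*58)) = 1/(538756 + (-28 + 812)) = 1/(538756 + 784) = 1/539540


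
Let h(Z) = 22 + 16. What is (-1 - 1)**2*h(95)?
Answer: 152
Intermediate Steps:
h(Z) = 38
(-1 - 1)**2*h(95) = (-1 - 1)**2*38 = (-2)**2*38 = 4*38 = 152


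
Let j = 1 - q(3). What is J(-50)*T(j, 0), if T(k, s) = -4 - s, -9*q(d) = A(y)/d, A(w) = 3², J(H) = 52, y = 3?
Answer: -208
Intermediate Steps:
A(w) = 9
q(d) = -1/d
j = 4/3 (j = 1 - (-1)/3 = 1 - 1*(-⅓) = 1 + ⅓ = 4/3 ≈ 1.3333)
J(-50)*T(j, 0) = 52*(-4 - 1*0) = 52*(-4 + 0) = 52*(-4) = -208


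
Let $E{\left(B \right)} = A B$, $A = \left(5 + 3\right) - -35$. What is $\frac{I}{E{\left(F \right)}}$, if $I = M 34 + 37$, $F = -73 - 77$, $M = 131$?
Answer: $- \frac{1497}{2150} \approx -0.69628$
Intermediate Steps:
$A = 43$ ($A = 8 + 35 = 43$)
$F = -150$
$E{\left(B \right)} = 43 B$
$I = 4491$ ($I = 131 \cdot 34 + 37 = 4454 + 37 = 4491$)
$\frac{I}{E{\left(F \right)}} = \frac{4491}{43 \left(-150\right)} = \frac{4491}{-6450} = 4491 \left(- \frac{1}{6450}\right) = - \frac{1497}{2150}$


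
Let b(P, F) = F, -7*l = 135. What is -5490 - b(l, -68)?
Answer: -5422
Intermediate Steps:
l = -135/7 (l = -1/7*135 = -135/7 ≈ -19.286)
-5490 - b(l, -68) = -5490 - 1*(-68) = -5490 + 68 = -5422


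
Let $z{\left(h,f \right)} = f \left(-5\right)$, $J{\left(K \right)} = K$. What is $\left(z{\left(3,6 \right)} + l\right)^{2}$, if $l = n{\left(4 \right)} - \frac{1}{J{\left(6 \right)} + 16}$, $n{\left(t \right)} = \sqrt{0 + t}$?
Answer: $\frac{380689}{484} \approx 786.55$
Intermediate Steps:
$z{\left(h,f \right)} = - 5 f$
$n{\left(t \right)} = \sqrt{t}$
$l = \frac{43}{22}$ ($l = \sqrt{4} - \frac{1}{6 + 16} = 2 - \frac{1}{22} = \frac{43}{22} \approx 1.9545$)
$\left(z{\left(3,6 \right)} + l\right)^{2} = \left(\left(-5\right) 6 + \frac{43}{22}\right)^{2} = \left(-30 + \frac{43}{22}\right)^{2} = \left(- \frac{617}{22}\right)^{2} = \frac{380689}{484}$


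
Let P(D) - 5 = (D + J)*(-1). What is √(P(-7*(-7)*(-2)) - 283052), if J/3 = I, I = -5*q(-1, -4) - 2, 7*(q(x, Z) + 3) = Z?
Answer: 4*I*√866677/7 ≈ 531.97*I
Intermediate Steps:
q(x, Z) = -3 + Z/7
I = 111/7 (I = -5*(-3 + (⅐)*(-4)) - 2 = -5*(-3 - 4/7) - 2 = -5*(-25/7) - 2 = 125/7 - 2 = 111/7 ≈ 15.857)
J = 333/7 (J = 3*(111/7) = 333/7 ≈ 47.571)
P(D) = -298/7 - D (P(D) = 5 + (D + 333/7)*(-1) = 5 + (333/7 + D)*(-1) = 5 + (-333/7 - D) = -298/7 - D)
√(P(-7*(-7)*(-2)) - 283052) = √((-298/7 - (-7*(-7))*(-2)) - 283052) = √((-298/7 - 49*(-2)) - 283052) = √((-298/7 - 1*(-98)) - 283052) = √((-298/7 + 98) - 283052) = √(388/7 - 283052) = √(-1980976/7) = 4*I*√866677/7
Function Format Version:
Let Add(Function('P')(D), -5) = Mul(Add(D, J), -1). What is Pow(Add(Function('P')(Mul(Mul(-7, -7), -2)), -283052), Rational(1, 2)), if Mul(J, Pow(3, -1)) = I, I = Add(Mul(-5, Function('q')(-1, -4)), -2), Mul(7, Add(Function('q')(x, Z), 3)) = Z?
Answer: Mul(Rational(4, 7), I, Pow(866677, Rational(1, 2))) ≈ Mul(531.97, I)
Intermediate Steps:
Function('q')(x, Z) = Add(-3, Mul(Rational(1, 7), Z))
I = Rational(111, 7) (I = Add(Mul(-5, Add(-3, Mul(Rational(1, 7), -4))), -2) = Add(Mul(-5, Add(-3, Rational(-4, 7))), -2) = Add(Mul(-5, Rational(-25, 7)), -2) = Add(Rational(125, 7), -2) = Rational(111, 7) ≈ 15.857)
J = Rational(333, 7) (J = Mul(3, Rational(111, 7)) = Rational(333, 7) ≈ 47.571)
Function('P')(D) = Add(Rational(-298, 7), Mul(-1, D)) (Function('P')(D) = Add(5, Mul(Add(D, Rational(333, 7)), -1)) = Add(5, Mul(Add(Rational(333, 7), D), -1)) = Add(5, Add(Rational(-333, 7), Mul(-1, D))) = Add(Rational(-298, 7), Mul(-1, D)))
Pow(Add(Function('P')(Mul(Mul(-7, -7), -2)), -283052), Rational(1, 2)) = Pow(Add(Add(Rational(-298, 7), Mul(-1, Mul(Mul(-7, -7), -2))), -283052), Rational(1, 2)) = Pow(Add(Add(Rational(-298, 7), Mul(-1, Mul(49, -2))), -283052), Rational(1, 2)) = Pow(Add(Add(Rational(-298, 7), Mul(-1, -98)), -283052), Rational(1, 2)) = Pow(Add(Add(Rational(-298, 7), 98), -283052), Rational(1, 2)) = Pow(Add(Rational(388, 7), -283052), Rational(1, 2)) = Pow(Rational(-1980976, 7), Rational(1, 2)) = Mul(Rational(4, 7), I, Pow(866677, Rational(1, 2)))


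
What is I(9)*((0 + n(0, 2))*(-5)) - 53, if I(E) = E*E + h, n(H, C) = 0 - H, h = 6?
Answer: -53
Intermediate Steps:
n(H, C) = -H
I(E) = 6 + E² (I(E) = E*E + 6 = E² + 6 = 6 + E²)
I(9)*((0 + n(0, 2))*(-5)) - 53 = (6 + 9²)*((0 - 1*0)*(-5)) - 53 = (6 + 81)*((0 + 0)*(-5)) - 53 = 87*(0*(-5)) - 53 = 87*0 - 53 = 0 - 53 = -53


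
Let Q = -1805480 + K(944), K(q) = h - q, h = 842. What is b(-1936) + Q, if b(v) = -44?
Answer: -1805626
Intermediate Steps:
K(q) = 842 - q
Q = -1805582 (Q = -1805480 + (842 - 1*944) = -1805480 + (842 - 944) = -1805480 - 102 = -1805582)
b(-1936) + Q = -44 - 1805582 = -1805626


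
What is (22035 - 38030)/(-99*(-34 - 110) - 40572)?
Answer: 15995/26316 ≈ 0.60781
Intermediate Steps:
(22035 - 38030)/(-99*(-34 - 110) - 40572) = -15995/(-99*(-144) - 40572) = -15995/(14256 - 40572) = -15995/(-26316) = -15995*(-1/26316) = 15995/26316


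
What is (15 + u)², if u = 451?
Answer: 217156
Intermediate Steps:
(15 + u)² = (15 + 451)² = 466² = 217156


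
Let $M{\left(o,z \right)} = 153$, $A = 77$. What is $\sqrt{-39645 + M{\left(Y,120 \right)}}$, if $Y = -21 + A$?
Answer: $6 i \sqrt{1097} \approx 198.73 i$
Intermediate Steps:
$Y = 56$ ($Y = -21 + 77 = 56$)
$\sqrt{-39645 + M{\left(Y,120 \right)}} = \sqrt{-39645 + 153} = \sqrt{-39492} = 6 i \sqrt{1097}$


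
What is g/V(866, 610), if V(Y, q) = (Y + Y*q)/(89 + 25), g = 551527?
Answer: 31437039/264563 ≈ 118.83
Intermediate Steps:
V(Y, q) = Y/114 + Y*q/114 (V(Y, q) = (Y + Y*q)/114 = (Y + Y*q)*(1/114) = Y/114 + Y*q/114)
g/V(866, 610) = 551527/(((1/114)*866*(1 + 610))) = 551527/(((1/114)*866*611)) = 551527/(264563/57) = 551527*(57/264563) = 31437039/264563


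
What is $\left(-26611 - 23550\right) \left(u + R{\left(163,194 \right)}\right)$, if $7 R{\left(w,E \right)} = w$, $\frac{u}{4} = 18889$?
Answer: $- \frac{26537927855}{7} \approx -3.7911 \cdot 10^{9}$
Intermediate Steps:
$u = 75556$ ($u = 4 \cdot 18889 = 75556$)
$R{\left(w,E \right)} = \frac{w}{7}$
$\left(-26611 - 23550\right) \left(u + R{\left(163,194 \right)}\right) = \left(-26611 - 23550\right) \left(75556 + \frac{1}{7} \cdot 163\right) = - 50161 \left(75556 + \frac{163}{7}\right) = \left(-50161\right) \frac{529055}{7} = - \frac{26537927855}{7}$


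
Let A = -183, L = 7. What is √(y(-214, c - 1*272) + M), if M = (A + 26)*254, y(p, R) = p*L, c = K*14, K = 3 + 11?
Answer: 4*I*√2586 ≈ 203.41*I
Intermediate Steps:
K = 14
c = 196 (c = 14*14 = 196)
y(p, R) = 7*p (y(p, R) = p*7 = 7*p)
M = -39878 (M = (-183 + 26)*254 = -157*254 = -39878)
√(y(-214, c - 1*272) + M) = √(7*(-214) - 39878) = √(-1498 - 39878) = √(-41376) = 4*I*√2586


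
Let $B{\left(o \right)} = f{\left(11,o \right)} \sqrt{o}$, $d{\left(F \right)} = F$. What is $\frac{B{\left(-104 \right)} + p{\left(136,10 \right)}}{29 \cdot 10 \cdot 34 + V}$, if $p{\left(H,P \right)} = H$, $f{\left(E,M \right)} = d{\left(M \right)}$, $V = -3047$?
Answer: $\frac{136}{6813} - \frac{208 i \sqrt{26}}{6813} \approx 0.019962 - 0.15567 i$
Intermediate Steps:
$f{\left(E,M \right)} = M$
$B{\left(o \right)} = o^{\frac{3}{2}}$ ($B{\left(o \right)} = o \sqrt{o} = o^{\frac{3}{2}}$)
$\frac{B{\left(-104 \right)} + p{\left(136,10 \right)}}{29 \cdot 10 \cdot 34 + V} = \frac{\left(-104\right)^{\frac{3}{2}} + 136}{29 \cdot 10 \cdot 34 - 3047} = \frac{- 208 i \sqrt{26} + 136}{290 \cdot 34 - 3047} = \frac{136 - 208 i \sqrt{26}}{9860 - 3047} = \frac{136 - 208 i \sqrt{26}}{6813} = \left(136 - 208 i \sqrt{26}\right) \frac{1}{6813} = \frac{136}{6813} - \frac{208 i \sqrt{26}}{6813}$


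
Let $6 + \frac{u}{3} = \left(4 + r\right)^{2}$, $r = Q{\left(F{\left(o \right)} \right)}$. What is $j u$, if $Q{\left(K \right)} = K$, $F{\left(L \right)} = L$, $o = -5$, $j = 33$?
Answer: $-495$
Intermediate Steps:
$r = -5$
$u = -15$ ($u = -18 + 3 \left(4 - 5\right)^{2} = -18 + 3 \left(-1\right)^{2} = -18 + 3 \cdot 1 = -18 + 3 = -15$)
$j u = 33 \left(-15\right) = -495$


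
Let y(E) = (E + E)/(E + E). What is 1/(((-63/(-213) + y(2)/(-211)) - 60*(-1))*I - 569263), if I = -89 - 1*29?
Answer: -14981/8634708963 ≈ -1.7350e-6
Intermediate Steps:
I = -118 (I = -89 - 29 = -118)
y(E) = 1 (y(E) = (2*E)/((2*E)) = (2*E)*(1/(2*E)) = 1)
1/(((-63/(-213) + y(2)/(-211)) - 60*(-1))*I - 569263) = 1/(((-63/(-213) + 1/(-211)) - 60*(-1))*(-118) - 569263) = 1/(((-63*(-1/213) + 1*(-1/211)) + 60)*(-118) - 569263) = 1/(((21/71 - 1/211) + 60)*(-118) - 569263) = 1/((4360/14981 + 60)*(-118) - 569263) = 1/((903220/14981)*(-118) - 569263) = 1/(-106579960/14981 - 569263) = 1/(-8634708963/14981) = -14981/8634708963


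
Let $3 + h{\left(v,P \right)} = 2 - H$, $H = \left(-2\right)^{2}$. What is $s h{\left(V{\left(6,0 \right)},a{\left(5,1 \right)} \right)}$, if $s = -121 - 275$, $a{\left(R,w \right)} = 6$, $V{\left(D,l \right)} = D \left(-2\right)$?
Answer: $1980$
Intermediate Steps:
$V{\left(D,l \right)} = - 2 D$
$H = 4$
$h{\left(v,P \right)} = -5$ ($h{\left(v,P \right)} = -3 + \left(2 - 4\right) = -3 - 2 = -5$)
$s = -396$
$s h{\left(V{\left(6,0 \right)},a{\left(5,1 \right)} \right)} = \left(-396\right) \left(-5\right) = 1980$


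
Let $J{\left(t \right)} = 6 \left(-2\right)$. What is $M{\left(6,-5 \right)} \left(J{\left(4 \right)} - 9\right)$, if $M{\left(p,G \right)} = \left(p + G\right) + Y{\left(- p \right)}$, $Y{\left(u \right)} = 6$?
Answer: $-147$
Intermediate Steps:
$M{\left(p,G \right)} = 6 + G + p$ ($M{\left(p,G \right)} = \left(p + G\right) + 6 = \left(G + p\right) + 6 = 6 + G + p$)
$J{\left(t \right)} = -12$
$M{\left(6,-5 \right)} \left(J{\left(4 \right)} - 9\right) = \left(6 - 5 + 6\right) \left(-12 - 9\right) = 7 \left(-21\right) = -147$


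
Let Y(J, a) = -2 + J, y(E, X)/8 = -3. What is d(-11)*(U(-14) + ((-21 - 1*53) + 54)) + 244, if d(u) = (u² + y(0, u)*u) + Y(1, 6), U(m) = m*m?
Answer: 67828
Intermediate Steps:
U(m) = m²
y(E, X) = -24 (y(E, X) = 8*(-3) = -24)
d(u) = -1 + u² - 24*u (d(u) = (u² - 24*u) + (-2 + 1) = (u² - 24*u) - 1 = -1 + u² - 24*u)
d(-11)*(U(-14) + ((-21 - 1*53) + 54)) + 244 = (-1 + (-11)² - 24*(-11))*((-14)² + ((-21 - 1*53) + 54)) + 244 = (-1 + 121 + 264)*(196 + ((-21 - 53) + 54)) + 244 = 384*(196 + (-74 + 54)) + 244 = 384*(196 - 20) + 244 = 384*176 + 244 = 67584 + 244 = 67828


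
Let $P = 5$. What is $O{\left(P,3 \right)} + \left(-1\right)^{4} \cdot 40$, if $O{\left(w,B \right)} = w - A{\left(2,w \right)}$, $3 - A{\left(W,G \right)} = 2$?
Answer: $44$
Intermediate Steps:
$A{\left(W,G \right)} = 1$ ($A{\left(W,G \right)} = 3 - 2 = 1$)
$O{\left(w,B \right)} = -1 + w$ ($O{\left(w,B \right)} = w - 1 = -1 + w$)
$O{\left(P,3 \right)} + \left(-1\right)^{4} \cdot 40 = \left(-1 + 5\right) + \left(-1\right)^{4} \cdot 40 = 4 + 1 \cdot 40 = 4 + 40 = 44$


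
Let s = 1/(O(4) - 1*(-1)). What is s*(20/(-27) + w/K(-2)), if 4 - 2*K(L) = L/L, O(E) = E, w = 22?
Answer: 376/135 ≈ 2.7852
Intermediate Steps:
K(L) = 3/2 (K(L) = 2 - L/(2*L) = 2 - ½*1 = 2 - ½ = 3/2)
s = ⅕ (s = 1/(4 - 1*(-1)) = 1/(4 + 1) = 1/5 = ⅕ ≈ 0.20000)
s*(20/(-27) + w/K(-2)) = (20/(-27) + 22/(3/2))/5 = (20*(-1/27) + 22*(⅔))/5 = (-20/27 + 44/3)/5 = (⅕)*(376/27) = 376/135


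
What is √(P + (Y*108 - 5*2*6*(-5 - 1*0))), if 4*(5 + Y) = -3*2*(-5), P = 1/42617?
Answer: √1035238995347/42617 ≈ 23.875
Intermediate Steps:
P = 1/42617 ≈ 2.3465e-5
Y = 5/2 (Y = -5 + (-3*2*(-5))/4 = -5 + (-6*(-5))/4 = -5 + (¼)*30 = -5 + 15/2 = 5/2 ≈ 2.5000)
√(P + (Y*108 - 5*2*6*(-5 - 1*0))) = √(1/42617 + ((5/2)*108 - 5*2*6*(-5 - 1*0))) = √(1/42617 + (270 - 60*(-5 + 0))) = √(1/42617 + (270 - 60*(-5))) = √(1/42617 + (270 - 5*(-60))) = √(1/42617 + (270 + 300)) = √(1/42617 + 570) = √(24291691/42617) = √1035238995347/42617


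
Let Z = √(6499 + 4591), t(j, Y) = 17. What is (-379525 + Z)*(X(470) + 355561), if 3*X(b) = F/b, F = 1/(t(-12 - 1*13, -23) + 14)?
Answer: -25099637667265/186 + 15541571311*√11090/43710 ≈ -1.3491e+11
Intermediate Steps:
F = 1/31 (F = 1/(17 + 14) = 1/31 ≈ 0.032258)
Z = √11090 ≈ 105.31
X(b) = 1/(93*b) (X(b) = (1/(31*b))/3 = 1/(93*b))
(-379525 + Z)*(X(470) + 355561) = (-379525 + √11090)*((1/93)/470 + 355561) = (-379525 + √11090)*((1/93)*(1/470) + 355561) = (-379525 + √11090)*(1/43710 + 355561) = (-379525 + √11090)*(15541571311/43710) = -25099637667265/186 + 15541571311*√11090/43710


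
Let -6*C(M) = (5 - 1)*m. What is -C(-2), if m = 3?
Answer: 2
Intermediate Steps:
C(M) = -2 (C(M) = -(5 - 1)*3/6 = -2*3/3 = -⅙*12 = -2)
-C(-2) = -1*(-2) = 2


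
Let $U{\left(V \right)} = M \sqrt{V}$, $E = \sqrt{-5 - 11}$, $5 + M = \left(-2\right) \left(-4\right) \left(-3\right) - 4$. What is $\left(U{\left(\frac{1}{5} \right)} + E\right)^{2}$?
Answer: $\frac{1009}{5} - \frac{264 i \sqrt{5}}{5} \approx 201.8 - 118.06 i$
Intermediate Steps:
$M = -33$ ($M = -5 + \left(\left(-2\right) \left(-4\right) \left(-3\right) - 4\right) = -5 + \left(8 \left(-3\right) - 4\right) = -5 - 28 = -33$)
$E = 4 i$ ($E = \sqrt{-16} = 4 i \approx 4.0 i$)
$U{\left(V \right)} = - 33 \sqrt{V}$
$\left(U{\left(\frac{1}{5} \right)} + E\right)^{2} = \left(- 33 \sqrt{\frac{1}{5}} + 4 i\right)^{2} = \left(- \frac{33}{\sqrt{5}} + 4 i\right)^{2} = \left(- 33 \frac{\sqrt{5}}{5} + 4 i\right)^{2} = \left(- \frac{33 \sqrt{5}}{5} + 4 i\right)^{2} = \left(4 i - \frac{33 \sqrt{5}}{5}\right)^{2}$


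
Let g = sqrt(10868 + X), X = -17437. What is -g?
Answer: -I*sqrt(6569) ≈ -81.049*I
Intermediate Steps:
g = I*sqrt(6569) (g = sqrt(10868 - 17437) = sqrt(-6569) = I*sqrt(6569) ≈ 81.049*I)
-g = -I*sqrt(6569)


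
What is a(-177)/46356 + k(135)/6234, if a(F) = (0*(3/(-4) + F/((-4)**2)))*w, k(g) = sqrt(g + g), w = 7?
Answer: sqrt(30)/2078 ≈ 0.0026358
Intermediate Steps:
k(g) = sqrt(2)*sqrt(g) (k(g) = sqrt(2*g) = sqrt(2)*sqrt(g))
a(F) = 0 (a(F) = (0*(3/(-4) + F/((-4)**2)))*7 = (0*(3*(-1/4) + F/16))*7 = (0*(-3/4 + F*(1/16)))*7 = (0*(-3/4 + F/16))*7 = 0*7 = 0)
a(-177)/46356 + k(135)/6234 = 0/46356 + (sqrt(2)*sqrt(135))/6234 = 0*(1/46356) + (sqrt(2)*(3*sqrt(15)))*(1/6234) = 0 + (3*sqrt(30))*(1/6234) = 0 + sqrt(30)/2078 = sqrt(30)/2078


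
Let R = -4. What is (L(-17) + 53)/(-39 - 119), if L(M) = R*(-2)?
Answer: -61/158 ≈ -0.38608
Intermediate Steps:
L(M) = 8 (L(M) = -4*(-2) = 8)
(L(-17) + 53)/(-39 - 119) = (8 + 53)/(-39 - 119) = 61/(-158) = 61*(-1/158) = -61/158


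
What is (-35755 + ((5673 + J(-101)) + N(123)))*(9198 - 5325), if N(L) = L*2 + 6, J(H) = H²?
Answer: -76023117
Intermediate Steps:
N(L) = 6 + 2*L (N(L) = 2*L + 6 = 6 + 2*L)
(-35755 + ((5673 + J(-101)) + N(123)))*(9198 - 5325) = (-35755 + ((5673 + (-101)²) + (6 + 2*123)))*(9198 - 5325) = (-35755 + ((5673 + 10201) + (6 + 246)))*3873 = (-35755 + (15874 + 252))*3873 = (-35755 + 16126)*3873 = -19629*3873 = -76023117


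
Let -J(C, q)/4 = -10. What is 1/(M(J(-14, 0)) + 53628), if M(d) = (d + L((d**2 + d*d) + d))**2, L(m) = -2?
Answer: 1/55072 ≈ 1.8158e-5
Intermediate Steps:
J(C, q) = 40 (J(C, q) = -4*(-10) = 40)
M(d) = (-2 + d)**2 (M(d) = (d - 2)**2 = (-2 + d)**2)
1/(M(J(-14, 0)) + 53628) = 1/((-2 + 40)**2 + 53628) = 1/(38**2 + 53628) = 1/(1444 + 53628) = 1/55072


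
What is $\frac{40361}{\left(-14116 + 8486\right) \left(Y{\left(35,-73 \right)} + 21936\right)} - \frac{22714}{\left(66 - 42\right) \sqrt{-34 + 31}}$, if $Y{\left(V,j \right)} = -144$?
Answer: $- \frac{40361}{122688960} + \frac{11357 i \sqrt{3}}{36} \approx -0.00032897 + 546.41 i$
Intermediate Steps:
$\frac{40361}{\left(-14116 + 8486\right) \left(Y{\left(35,-73 \right)} + 21936\right)} - \frac{22714}{\left(66 - 42\right) \sqrt{-34 + 31}} = \frac{40361}{\left(-14116 + 8486\right) \left(-144 + 21936\right)} - \frac{22714}{\left(66 - 42\right) \sqrt{-34 + 31}} = \frac{40361}{\left(-5630\right) 21792} - \frac{22714}{24 \sqrt{-3}} = \frac{40361}{-122688960} - \frac{22714}{24 i \sqrt{3}} = 40361 \left(- \frac{1}{122688960}\right) - \frac{22714}{24 i \sqrt{3}} = - \frac{40361}{122688960} - 22714 \left(- \frac{i \sqrt{3}}{72}\right) = - \frac{40361}{122688960} + \frac{11357 i \sqrt{3}}{36}$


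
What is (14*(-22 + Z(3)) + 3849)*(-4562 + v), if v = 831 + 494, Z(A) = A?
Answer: -11598171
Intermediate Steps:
v = 1325
(14*(-22 + Z(3)) + 3849)*(-4562 + v) = (14*(-22 + 3) + 3849)*(-4562 + 1325) = (14*(-19) + 3849)*(-3237) = (-266 + 3849)*(-3237) = 3583*(-3237) = -11598171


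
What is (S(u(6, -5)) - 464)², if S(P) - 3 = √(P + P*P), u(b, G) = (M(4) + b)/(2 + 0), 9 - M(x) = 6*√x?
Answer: (922 - √15)²/4 ≈ 2.1074e+5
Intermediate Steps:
M(x) = 9 - 6*√x
u(b, G) = -3/2 + b/2 (u(b, G) = ((9 - 6*√4) + b)/(2 + 0) = ((9 - 6*2) + b)/2 = ((9 - 12) + b)*(½) = (-3 + b)*(½) = -3/2 + b/2)
S(P) = 3 + √(P + P²) (S(P) = 3 + √(P + P*P) = 3 + √(P + P²))
(S(u(6, -5)) - 464)² = ((3 + √((-3/2 + (½)*6)*(1 + (-3/2 + (½)*6)))) - 464)² = ((3 + √((-3/2 + 3)*(1 + (-3/2 + 3)))) - 464)² = ((3 + √(3*(1 + 3/2)/2)) - 464)² = ((3 + √((3/2)*(5/2))) - 464)² = ((3 + √(15/4)) - 464)² = ((3 + √15/2) - 464)² = (-461 + √15/2)²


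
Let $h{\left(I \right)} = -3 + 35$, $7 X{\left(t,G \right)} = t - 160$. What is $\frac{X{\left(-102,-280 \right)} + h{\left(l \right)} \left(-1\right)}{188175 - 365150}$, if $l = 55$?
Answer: $\frac{486}{1238825} \approx 0.00039231$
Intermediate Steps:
$X{\left(t,G \right)} = - \frac{160}{7} + \frac{t}{7}$ ($X{\left(t,G \right)} = \frac{t - 160}{7} = \frac{-160 + t}{7} = - \frac{160}{7} + \frac{t}{7}$)
$h{\left(I \right)} = 32$
$\frac{X{\left(-102,-280 \right)} + h{\left(l \right)} \left(-1\right)}{188175 - 365150} = \frac{\left(- \frac{160}{7} + \frac{1}{7} \left(-102\right)\right) + 32 \left(-1\right)}{188175 - 365150} = \frac{\left(- \frac{160}{7} - \frac{102}{7}\right) - 32}{-176975} = \left(- \frac{262}{7} - 32\right) \left(- \frac{1}{176975}\right) = \left(- \frac{486}{7}\right) \left(- \frac{1}{176975}\right) = \frac{486}{1238825}$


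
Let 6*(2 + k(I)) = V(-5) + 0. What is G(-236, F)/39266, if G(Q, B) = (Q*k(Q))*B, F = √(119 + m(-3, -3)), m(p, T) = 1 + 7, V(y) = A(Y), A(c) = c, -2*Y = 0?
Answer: 236*√127/19633 ≈ 0.13547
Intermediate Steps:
Y = 0 (Y = -½*0 = 0)
V(y) = 0
k(I) = -2 (k(I) = -2 + (0 + 0)/6 = -2 + (⅙)*0 = -2 + 0 = -2)
m(p, T) = 8
F = √127 (F = √(119 + 8) = √127 ≈ 11.269)
G(Q, B) = -2*B*Q (G(Q, B) = (Q*(-2))*B = (-2*Q)*B = -2*B*Q)
G(-236, F)/39266 = -2*√127*(-236)/39266 = (472*√127)*(1/39266) = 236*√127/19633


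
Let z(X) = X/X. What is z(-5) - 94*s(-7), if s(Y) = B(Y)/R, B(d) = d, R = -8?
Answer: -325/4 ≈ -81.250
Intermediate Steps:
z(X) = 1
s(Y) = -Y/8 (s(Y) = Y/(-8) = Y*(-⅛) = -Y/8)
z(-5) - 94*s(-7) = 1 - (-47)*(-7)/4 = 1 - 94*7/8 = 1 - 329/4 = -325/4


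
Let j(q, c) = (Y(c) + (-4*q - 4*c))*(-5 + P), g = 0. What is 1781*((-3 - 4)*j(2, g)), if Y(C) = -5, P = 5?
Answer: 0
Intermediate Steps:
j(q, c) = 0 (j(q, c) = (-5 + (-4*q - 4*c))*(-5 + 5) = (-5 + (-4*c - 4*q))*0 = (-5 - 4*c - 4*q)*0 = 0)
1781*((-3 - 4)*j(2, g)) = 1781*((-3 - 4)*0) = 1781*(-7*0) = 1781*0 = 0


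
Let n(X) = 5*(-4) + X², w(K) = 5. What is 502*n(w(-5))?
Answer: 2510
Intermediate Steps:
n(X) = -20 + X²
502*n(w(-5)) = 502*(-20 + 5²) = 502*(-20 + 25) = 502*5 = 2510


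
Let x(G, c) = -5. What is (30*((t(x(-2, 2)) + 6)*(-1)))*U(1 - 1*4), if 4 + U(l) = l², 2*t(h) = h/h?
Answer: -975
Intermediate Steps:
t(h) = ½ (t(h) = (h/h)/2 = (½)*1 = ½)
U(l) = -4 + l²
(30*((t(x(-2, 2)) + 6)*(-1)))*U(1 - 1*4) = (30*((½ + 6)*(-1)))*(-4 + (1 - 1*4)²) = (30*((13/2)*(-1)))*(-4 + (1 - 4)²) = (30*(-13/2))*(-4 + (-3)²) = -195*(-4 + 9) = -195*5 = -975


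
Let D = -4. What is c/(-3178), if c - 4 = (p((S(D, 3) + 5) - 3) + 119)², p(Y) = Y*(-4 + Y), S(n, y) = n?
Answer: -17165/3178 ≈ -5.4012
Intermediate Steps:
c = 17165 (c = 4 + (((-4 + 5) - 3)*(-4 + ((-4 + 5) - 3)) + 119)² = 4 + ((1 - 3)*(-4 + (1 - 3)) + 119)² = 4 + (-2*(-4 - 2) + 119)² = 4 + (-2*(-6) + 119)² = 4 + (12 + 119)² = 4 + 131² = 4 + 17161 = 17165)
c/(-3178) = 17165/(-3178) = 17165*(-1/3178) = -17165/3178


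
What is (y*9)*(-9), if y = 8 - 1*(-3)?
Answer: -891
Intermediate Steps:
y = 11 (y = 8 + 3 = 11)
(y*9)*(-9) = (11*9)*(-9) = 99*(-9) = -891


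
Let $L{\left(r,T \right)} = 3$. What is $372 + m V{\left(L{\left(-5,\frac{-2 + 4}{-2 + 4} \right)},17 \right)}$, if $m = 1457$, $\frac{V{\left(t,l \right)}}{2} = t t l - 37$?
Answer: $338396$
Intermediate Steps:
$V{\left(t,l \right)} = -74 + 2 l t^{2}$ ($V{\left(t,l \right)} = 2 \left(t t l - 37\right) = 2 \left(t^{2} l - 37\right) = 2 \left(l t^{2} - 37\right) = 2 \left(-37 + l t^{2}\right) = -74 + 2 l t^{2}$)
$372 + m V{\left(L{\left(-5,\frac{-2 + 4}{-2 + 4} \right)},17 \right)} = 372 + 1457 \left(-74 + 2 \cdot 17 \cdot 3^{2}\right) = 372 + 1457 \left(-74 + 2 \cdot 17 \cdot 9\right) = 372 + 1457 \left(-74 + 306\right) = 372 + 1457 \cdot 232 = 372 + 338024 = 338396$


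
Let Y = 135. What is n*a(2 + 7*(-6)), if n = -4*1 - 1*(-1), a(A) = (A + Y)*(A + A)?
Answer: 22800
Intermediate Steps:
a(A) = 2*A*(135 + A) (a(A) = (A + 135)*(A + A) = (135 + A)*(2*A) = 2*A*(135 + A))
n = -3 (n = -4 + 1 = -3)
n*a(2 + 7*(-6)) = -6*(2 + 7*(-6))*(135 + (2 + 7*(-6))) = -6*(2 - 42)*(135 + (2 - 42)) = -6*(-40)*(135 - 40) = -6*(-40)*95 = -3*(-7600) = 22800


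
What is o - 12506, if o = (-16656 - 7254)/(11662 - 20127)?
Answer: -21167876/1693 ≈ -12503.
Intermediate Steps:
o = 4782/1693 (o = -23910/(-8465) = -23910*(-1/8465) = 4782/1693 ≈ 2.8246)
o - 12506 = 4782/1693 - 12506 = -21167876/1693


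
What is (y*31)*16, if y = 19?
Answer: 9424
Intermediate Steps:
(y*31)*16 = (19*31)*16 = 589*16 = 9424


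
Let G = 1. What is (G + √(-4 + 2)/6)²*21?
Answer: 119/6 + 7*I*√2 ≈ 19.833 + 9.8995*I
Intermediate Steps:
(G + √(-4 + 2)/6)²*21 = (1 + √(-4 + 2)/6)²*21 = (1 + √(-2)*(⅙))²*21 = (1 + (I*√2)*(⅙))²*21 = (1 + I*√2/6)²*21 = 21*(1 + I*√2/6)²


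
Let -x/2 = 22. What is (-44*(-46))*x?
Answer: -89056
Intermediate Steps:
x = -44 (x = -2*22 = -44)
(-44*(-46))*x = -44*(-46)*(-44) = 2024*(-44) = -89056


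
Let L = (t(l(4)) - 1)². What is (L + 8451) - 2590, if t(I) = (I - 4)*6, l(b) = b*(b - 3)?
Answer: 5862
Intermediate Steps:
l(b) = b*(-3 + b)
t(I) = -24 + 6*I (t(I) = (-4 + I)*6 = -24 + 6*I)
L = 1 (L = ((-24 + 6*(4*(-3 + 4))) - 1)² = ((-24 + 6*(4*1)) - 1)² = ((-24 + 6*4) - 1)² = ((-24 + 24) - 1)² = (0 - 1)² = (-1)² = 1)
(L + 8451) - 2590 = (1 + 8451) - 2590 = 8452 - 2590 = 5862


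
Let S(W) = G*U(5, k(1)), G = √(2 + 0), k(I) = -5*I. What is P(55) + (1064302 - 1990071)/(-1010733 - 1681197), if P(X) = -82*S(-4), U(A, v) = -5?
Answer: 925769/2691930 + 410*√2 ≈ 580.17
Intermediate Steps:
G = √2 ≈ 1.4142
S(W) = -5*√2 (S(W) = √2*(-5) = -5*√2)
P(X) = 410*√2 (P(X) = -(-410)*√2 = 410*√2)
P(55) + (1064302 - 1990071)/(-1010733 - 1681197) = 410*√2 + (1064302 - 1990071)/(-1010733 - 1681197) = 410*√2 - 925769/(-2691930) = 410*√2 - 925769*(-1/2691930) = 410*√2 + 925769/2691930 = 925769/2691930 + 410*√2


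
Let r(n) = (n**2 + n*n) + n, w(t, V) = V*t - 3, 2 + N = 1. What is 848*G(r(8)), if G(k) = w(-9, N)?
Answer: 5088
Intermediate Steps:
N = -1 (N = -2 + 1 = -1)
w(t, V) = -3 + V*t
r(n) = n + 2*n**2 (r(n) = (n**2 + n**2) + n = 2*n**2 + n = n + 2*n**2)
G(k) = 6 (G(k) = -3 - 1*(-9) = -3 + 9 = 6)
848*G(r(8)) = 848*6 = 5088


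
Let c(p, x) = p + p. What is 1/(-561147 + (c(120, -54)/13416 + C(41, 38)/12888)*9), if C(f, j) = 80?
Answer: -100061/56148908267 ≈ -1.7821e-6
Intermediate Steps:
c(p, x) = 2*p
1/(-561147 + (c(120, -54)/13416 + C(41, 38)/12888)*9) = 1/(-561147 + ((2*120)/13416 + 80/12888)*9) = 1/(-561147 + (240*(1/13416) + 80*(1/12888))*9) = 1/(-561147 + (10/559 + 10/1611)*9) = 1/(-561147 + (21700/900549)*9) = 1/(-561147 + 21700/100061) = 1/(-56148908267/100061) = -100061/56148908267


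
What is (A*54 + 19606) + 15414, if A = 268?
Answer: 49492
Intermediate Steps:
(A*54 + 19606) + 15414 = (268*54 + 19606) + 15414 = (14472 + 19606) + 15414 = 34078 + 15414 = 49492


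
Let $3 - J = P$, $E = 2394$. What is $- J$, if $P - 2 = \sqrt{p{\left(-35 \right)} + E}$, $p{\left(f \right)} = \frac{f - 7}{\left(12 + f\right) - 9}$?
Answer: $-1 + \frac{5 \sqrt{1533}}{4} \approx 47.942$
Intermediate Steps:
$p{\left(f \right)} = \frac{-7 + f}{3 + f}$
$P = 2 + \frac{5 \sqrt{1533}}{4}$ ($P = 2 + \sqrt{\frac{-7 - 35}{3 - 35} + 2394} = 2 + \sqrt{\frac{1}{-32} \left(-42\right) + 2394} = 2 + \sqrt{\left(- \frac{1}{32}\right) \left(-42\right) + 2394} = 2 + \sqrt{\frac{21}{16} + 2394} = 2 + \sqrt{\frac{38325}{16}} = 2 + \frac{5 \sqrt{1533}}{4} \approx 50.942$)
$J = 1 - \frac{5 \sqrt{1533}}{4}$ ($J = 3 - \left(2 + \frac{5 \sqrt{1533}}{4}\right) = 1 - \frac{5 \sqrt{1533}}{4} \approx -47.942$)
$- J = - (1 - \frac{5 \sqrt{1533}}{4}) = -1 + \frac{5 \sqrt{1533}}{4}$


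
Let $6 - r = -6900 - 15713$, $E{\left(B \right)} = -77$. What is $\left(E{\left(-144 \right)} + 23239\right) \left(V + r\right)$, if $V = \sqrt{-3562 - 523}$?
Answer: $523901278 + 23162 i \sqrt{4085} \approx 5.239 \cdot 10^{8} + 1.4804 \cdot 10^{6} i$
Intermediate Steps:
$V = i \sqrt{4085}$ ($V = \sqrt{-4085} = i \sqrt{4085} \approx 63.914 i$)
$r = 22619$ ($r = 6 - \left(-6900 - 15713\right) = 6 - -22613 = 6 + 22613 = 22619$)
$\left(E{\left(-144 \right)} + 23239\right) \left(V + r\right) = \left(-77 + 23239\right) \left(i \sqrt{4085} + 22619\right) = 23162 \left(22619 + i \sqrt{4085}\right) = 523901278 + 23162 i \sqrt{4085}$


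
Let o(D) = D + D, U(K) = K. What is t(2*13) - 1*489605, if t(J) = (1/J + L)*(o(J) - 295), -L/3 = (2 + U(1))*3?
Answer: -12559387/26 ≈ -4.8305e+5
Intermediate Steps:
o(D) = 2*D
L = -27 (L = -3*(2 + 1)*3 = -9*3 = -3*9 = -27)
t(J) = (-295 + 2*J)*(-27 + 1/J) (t(J) = (1/J - 27)*(2*J - 295) = (-27 + 1/J)*(-295 + 2*J) = (-295 + 2*J)*(-27 + 1/J))
t(2*13) - 1*489605 = (7967 - 295/(2*13) - 108*13) - 1*489605 = (7967 - 295/26 - 54*26) - 489605 = (7967 - 295*1/26 - 1404) - 489605 = (7967 - 295/26 - 1404) - 489605 = 170343/26 - 489605 = -12559387/26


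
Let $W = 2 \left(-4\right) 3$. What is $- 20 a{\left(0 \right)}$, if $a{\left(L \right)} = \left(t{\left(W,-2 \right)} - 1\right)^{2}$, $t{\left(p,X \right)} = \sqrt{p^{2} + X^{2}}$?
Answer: $-11620 + 80 \sqrt{145} \approx -10657.0$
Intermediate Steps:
$W = -24$ ($W = \left(-8\right) 3 = -24$)
$t{\left(p,X \right)} = \sqrt{X^{2} + p^{2}}$
$a{\left(L \right)} = \left(-1 + 2 \sqrt{145}\right)^{2}$ ($a{\left(L \right)} = \left(\sqrt{\left(-2\right)^{2} + \left(-24\right)^{2}} - 1\right)^{2} = \left(\sqrt{4 + 576} - 1\right)^{2} = \left(\sqrt{580} - 1\right)^{2} = \left(2 \sqrt{145} - 1\right)^{2} = \left(-1 + 2 \sqrt{145}\right)^{2}$)
$- 20 a{\left(0 \right)} = - 20 \left(581 - 4 \sqrt{145}\right) = -11620 + 80 \sqrt{145}$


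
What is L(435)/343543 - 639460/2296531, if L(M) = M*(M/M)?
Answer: -218683015795/788957149333 ≈ -0.27718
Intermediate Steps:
L(M) = M (L(M) = M*1 = M)
L(435)/343543 - 639460/2296531 = 435/343543 - 639460/2296531 = -218683015795/788957149333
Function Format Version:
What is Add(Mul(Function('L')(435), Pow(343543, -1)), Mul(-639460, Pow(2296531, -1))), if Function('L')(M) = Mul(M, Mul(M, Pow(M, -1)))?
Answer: Rational(-218683015795, 788957149333) ≈ -0.27718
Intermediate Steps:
Function('L')(M) = M (Function('L')(M) = Mul(M, 1) = M)
Add(Mul(Function('L')(435), Pow(343543, -1)), Mul(-639460, Pow(2296531, -1))) = Add(Mul(435, Pow(343543, -1)), Mul(-639460, Pow(2296531, -1))) = Add(Mul(435, Rational(1, 343543)), Mul(-639460, Rational(1, 2296531))) = Add(Rational(435, 343543), Rational(-639460, 2296531)) = Rational(-218683015795, 788957149333)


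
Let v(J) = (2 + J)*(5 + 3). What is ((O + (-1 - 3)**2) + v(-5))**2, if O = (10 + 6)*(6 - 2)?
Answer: 3136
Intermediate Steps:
v(J) = 16 + 8*J (v(J) = (2 + J)*8 = 16 + 8*J)
O = 64 (O = 16*4 = 64)
((O + (-1 - 3)**2) + v(-5))**2 = ((64 + (-1 - 3)**2) + (16 + 8*(-5)))**2 = ((64 + (-4)**2) + (16 - 40))**2 = ((64 + 16) - 24)**2 = (80 - 24)**2 = 56**2 = 3136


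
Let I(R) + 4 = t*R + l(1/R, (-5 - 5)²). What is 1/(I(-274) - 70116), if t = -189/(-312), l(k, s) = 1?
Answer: -52/3654819 ≈ -1.4228e-5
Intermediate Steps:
t = 63/104 (t = -189*(-1/312) = 63/104 ≈ 0.60577)
I(R) = -3 + 63*R/104 (I(R) = -4 + (63*R/104 + 1) = -4 + (1 + 63*R/104) = -3 + 63*R/104)
1/(I(-274) - 70116) = 1/((-3 + (63/104)*(-274)) - 70116) = 1/((-3 - 8631/52) - 70116) = 1/(-8787/52 - 70116) = 1/(-3654819/52) = -52/3654819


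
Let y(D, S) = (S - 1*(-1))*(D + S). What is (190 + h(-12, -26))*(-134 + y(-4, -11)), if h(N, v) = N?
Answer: 2848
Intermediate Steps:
y(D, S) = (1 + S)*(D + S) (y(D, S) = (S + 1)*(D + S) = (1 + S)*(D + S))
(190 + h(-12, -26))*(-134 + y(-4, -11)) = (190 - 12)*(-134 + (-4 - 11 + (-11)**2 - 4*(-11))) = 178*(-134 + (-4 - 11 + 121 + 44)) = 178*(-134 + 150) = 178*16 = 2848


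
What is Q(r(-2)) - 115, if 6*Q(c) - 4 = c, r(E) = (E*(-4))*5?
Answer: -323/3 ≈ -107.67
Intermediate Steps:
r(E) = -20*E (r(E) = -4*E*5 = -20*E)
Q(c) = ⅔ + c/6
Q(r(-2)) - 115 = (⅔ + (-20*(-2))/6) - 115 = (⅔ + (⅙)*40) - 115 = (⅔ + 20/3) - 115 = 22/3 - 115 = -323/3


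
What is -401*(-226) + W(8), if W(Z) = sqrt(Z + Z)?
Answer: 90630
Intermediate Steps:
W(Z) = sqrt(2)*sqrt(Z) (W(Z) = sqrt(2*Z) = sqrt(2)*sqrt(Z))
-401*(-226) + W(8) = -401*(-226) + sqrt(2)*sqrt(8) = 90626 + sqrt(2)*(2*sqrt(2)) = 90626 + 4 = 90630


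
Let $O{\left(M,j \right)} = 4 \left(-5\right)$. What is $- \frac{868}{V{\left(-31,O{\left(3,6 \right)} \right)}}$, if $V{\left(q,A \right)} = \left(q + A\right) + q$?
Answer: $\frac{434}{41} \approx 10.585$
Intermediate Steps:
$O{\left(M,j \right)} = -20$
$V{\left(q,A \right)} = A + 2 q$ ($V{\left(q,A \right)} = \left(A + q\right) + q = A + 2 q$)
$- \frac{868}{V{\left(-31,O{\left(3,6 \right)} \right)}} = - \frac{868}{-20 + 2 \left(-31\right)} = - \frac{868}{-20 - 62} = - \frac{868}{-82} = \left(-868\right) \left(- \frac{1}{82}\right) = \frac{434}{41}$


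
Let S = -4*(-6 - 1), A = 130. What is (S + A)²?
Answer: 24964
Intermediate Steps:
S = 28 (S = -4*(-7) = 28)
(S + A)² = (28 + 130)² = 158² = 24964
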